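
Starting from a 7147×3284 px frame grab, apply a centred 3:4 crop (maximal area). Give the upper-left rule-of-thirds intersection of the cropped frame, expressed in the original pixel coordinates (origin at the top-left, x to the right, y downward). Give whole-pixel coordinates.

7147/3284 > 3/4, so the 3:4 crop keeps the full height 3284 and trims width to 3284 × 3/4 = 2463.00 px.
Left offset = (7147 − 2463.00)/2 = 2342.00 px; top offset = 0.
Upper-left is one-third across and one-third down within the crop:
x = 2342.00 + 1 × 2463.00/3 ≈ 3163; y = 0.00 + 1 × 3284.00/3 ≈ 1095.

x = 3163 px, y = 1095 px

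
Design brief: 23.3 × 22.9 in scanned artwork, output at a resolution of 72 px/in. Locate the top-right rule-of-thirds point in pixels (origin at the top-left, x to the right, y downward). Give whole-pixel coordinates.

(1118, 550)

In pixels the canvas is 23.3 × 72 = 1677.6 wide and 22.9 × 72 = 1648.8 tall.
The top-right point is two-thirds across and one-third down:
x = 2 × 1677.6/3 ≈ 1118; y = 1 × 1648.8/3 ≈ 550.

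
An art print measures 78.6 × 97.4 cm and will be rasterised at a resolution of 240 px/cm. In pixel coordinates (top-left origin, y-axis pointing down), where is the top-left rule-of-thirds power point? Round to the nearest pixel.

x = 6288 px, y = 7792 px

In pixels the canvas is 78.6 × 240 = 18864 wide and 97.4 × 240 = 23376 tall.
The top-left point is one-third across and one-third down:
x = 1 × 18864/3 ≈ 6288; y = 1 × 23376/3 ≈ 7792.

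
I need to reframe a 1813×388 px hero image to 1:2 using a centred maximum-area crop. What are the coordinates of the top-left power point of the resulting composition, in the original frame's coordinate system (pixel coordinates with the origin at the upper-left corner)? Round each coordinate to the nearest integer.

1813/388 > 1/2, so the 1:2 crop keeps the full height 388 and trims width to 388 × 1/2 = 194.00 px.
Left offset = (1813 − 194.00)/2 = 809.50 px; top offset = 0.
Top-left is one-third across and one-third down within the crop:
x = 809.50 + 1 × 194.00/3 ≈ 874; y = 0.00 + 1 × 388.00/3 ≈ 129.

x = 874 px, y = 129 px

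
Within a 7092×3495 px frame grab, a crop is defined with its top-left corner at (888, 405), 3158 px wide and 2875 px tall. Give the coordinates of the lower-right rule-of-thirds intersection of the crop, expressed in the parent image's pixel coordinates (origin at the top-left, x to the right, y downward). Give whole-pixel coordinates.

(2993, 2322)

One third of the crop width 3158 is 1052.67 px.
One third of the crop height 2875 is 958.33 px.
The lower-right point is two-thirds across and two-thirds down within the crop:
x = 888 + 2 × 1052.67 ≈ 2993; y = 405 + 2 × 958.33 ≈ 2322.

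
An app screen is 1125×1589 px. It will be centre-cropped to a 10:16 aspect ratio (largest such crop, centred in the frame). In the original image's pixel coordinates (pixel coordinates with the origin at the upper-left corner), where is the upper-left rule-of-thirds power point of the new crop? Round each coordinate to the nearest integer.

(397, 530)

1125/1589 > 10/16, so the 10:16 crop keeps the full height 1589 and trims width to 1589 × 10/16 = 993.12 px.
Left offset = (1125 − 993.12)/2 = 65.94 px; top offset = 0.
Upper-left is one-third across and one-third down within the crop:
x = 65.94 + 1 × 993.12/3 ≈ 397; y = 0.00 + 1 × 1589.00/3 ≈ 530.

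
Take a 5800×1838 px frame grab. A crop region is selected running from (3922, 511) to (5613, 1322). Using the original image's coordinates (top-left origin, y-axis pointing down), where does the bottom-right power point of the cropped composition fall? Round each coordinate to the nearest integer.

x = 5049 px, y = 1052 px

Crop width = 5613 − 3922 = 1691 px; one third is 563.67 px.
Crop height = 1322 − 511 = 811 px; one third is 270.33 px.
The bottom-right point is two-thirds across and two-thirds down within the crop:
x = 3922 + 2 × 563.67 ≈ 5049; y = 511 + 2 × 270.33 ≈ 1052.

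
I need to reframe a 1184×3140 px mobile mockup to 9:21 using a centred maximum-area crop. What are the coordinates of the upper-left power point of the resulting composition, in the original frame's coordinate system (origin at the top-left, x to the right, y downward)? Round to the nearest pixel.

1184/3140 < 9/21, so the 9:21 crop keeps the full width 1184 and trims height to 1184 × 21/9 = 2762.67 px.
Top offset = (3140 − 2762.67)/2 = 188.67 px; left offset = 0.
Upper-left is one-third across and one-third down within the crop:
x = 0.00 + 1 × 1184.00/3 ≈ 395; y = 188.67 + 1 × 2762.67/3 ≈ 1110.

(395, 1110)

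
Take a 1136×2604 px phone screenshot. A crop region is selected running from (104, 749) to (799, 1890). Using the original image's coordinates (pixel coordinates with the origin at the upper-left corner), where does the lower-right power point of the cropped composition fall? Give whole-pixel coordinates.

Crop width = 799 − 104 = 695 px; one third is 231.67 px.
Crop height = 1890 − 749 = 1141 px; one third is 380.33 px.
The lower-right point is two-thirds across and two-thirds down within the crop:
x = 104 + 2 × 231.67 ≈ 567; y = 749 + 2 × 380.33 ≈ 1510.

x = 567 px, y = 1510 px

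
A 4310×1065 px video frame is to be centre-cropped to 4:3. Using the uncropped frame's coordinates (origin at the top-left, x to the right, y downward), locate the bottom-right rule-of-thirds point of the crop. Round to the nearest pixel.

4310/1065 > 4/3, so the 4:3 crop keeps the full height 1065 and trims width to 1065 × 4/3 = 1420.00 px.
Left offset = (4310 − 1420.00)/2 = 1445.00 px; top offset = 0.
Bottom-right is two-thirds across and two-thirds down within the crop:
x = 1445.00 + 2 × 1420.00/3 ≈ 2392; y = 0.00 + 2 × 1065.00/3 ≈ 710.

x = 2392 px, y = 710 px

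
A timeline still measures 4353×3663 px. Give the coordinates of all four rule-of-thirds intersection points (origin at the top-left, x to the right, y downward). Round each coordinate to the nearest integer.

One third of 4353 is 1451; one third of 3663 is 1221.
Vertical third lines at x = 1451 and x = 2902; horizontal third lines at y = 1221 and y = 2442.

(1451, 1221), (2902, 1221), (1451, 2442), (2902, 2442)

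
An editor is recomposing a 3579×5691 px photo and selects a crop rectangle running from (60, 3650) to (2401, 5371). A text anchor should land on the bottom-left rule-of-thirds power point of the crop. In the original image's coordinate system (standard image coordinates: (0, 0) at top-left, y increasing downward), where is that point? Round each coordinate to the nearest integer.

x = 840 px, y = 4797 px

Crop width = 2401 − 60 = 2341 px; one third is 780.33 px.
Crop height = 5371 − 3650 = 1721 px; one third is 573.67 px.
The bottom-left point is one-third across and two-thirds down within the crop:
x = 60 + 1 × 780.33 ≈ 840; y = 3650 + 2 × 573.67 ≈ 4797.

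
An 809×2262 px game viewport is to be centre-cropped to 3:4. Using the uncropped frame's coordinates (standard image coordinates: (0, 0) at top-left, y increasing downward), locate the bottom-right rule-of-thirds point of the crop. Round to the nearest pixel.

x = 539 px, y = 1311 px

809/2262 < 3/4, so the 3:4 crop keeps the full width 809 and trims height to 809 × 4/3 = 1078.67 px.
Top offset = (2262 − 1078.67)/2 = 591.67 px; left offset = 0.
Bottom-right is two-thirds across and two-thirds down within the crop:
x = 0.00 + 2 × 809.00/3 ≈ 539; y = 591.67 + 2 × 1078.67/3 ≈ 1311.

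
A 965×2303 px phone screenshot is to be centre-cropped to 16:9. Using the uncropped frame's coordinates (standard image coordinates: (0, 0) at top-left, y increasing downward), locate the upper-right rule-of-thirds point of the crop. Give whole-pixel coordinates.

965/2303 < 16/9, so the 16:9 crop keeps the full width 965 and trims height to 965 × 9/16 = 542.81 px.
Top offset = (2303 − 542.81)/2 = 880.09 px; left offset = 0.
Upper-right is two-thirds across and one-third down within the crop:
x = 0.00 + 2 × 965.00/3 ≈ 643; y = 880.09 + 1 × 542.81/3 ≈ 1061.

x = 643 px, y = 1061 px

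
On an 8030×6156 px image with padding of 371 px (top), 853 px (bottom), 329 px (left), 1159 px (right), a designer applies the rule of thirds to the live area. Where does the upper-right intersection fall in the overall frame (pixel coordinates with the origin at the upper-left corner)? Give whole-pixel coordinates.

Content width = 8030 − 329 − 1159 = 6542 px; content height = 6156 − 371 − 853 = 4932 px.
Upper-right is two-thirds across and one-third down within the live area.
x = 329 + 2 × 6542/3 = 329 + 4361.33 ≈ 4690
y = 371 + 1 × 4932/3 = 371 + 1644.00 ≈ 2015

x = 4690 px, y = 2015 px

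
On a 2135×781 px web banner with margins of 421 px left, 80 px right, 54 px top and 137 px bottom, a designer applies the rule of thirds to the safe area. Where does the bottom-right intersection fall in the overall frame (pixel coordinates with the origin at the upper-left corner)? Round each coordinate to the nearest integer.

Content width = 2135 − 421 − 80 = 1634 px; content height = 781 − 54 − 137 = 590 px.
Bottom-right is two-thirds across and two-thirds down within the safe area.
x = 421 + 2 × 1634/3 = 421 + 1089.33 ≈ 1510
y = 54 + 2 × 590/3 = 54 + 393.33 ≈ 447

(1510, 447)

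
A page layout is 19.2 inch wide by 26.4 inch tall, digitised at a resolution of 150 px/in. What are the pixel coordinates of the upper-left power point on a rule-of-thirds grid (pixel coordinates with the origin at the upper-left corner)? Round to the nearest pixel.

In pixels the canvas is 19.2 × 150 = 2880 wide and 26.4 × 150 = 3960 tall.
The upper-left point is one-third across and one-third down:
x = 1 × 2880/3 ≈ 960; y = 1 × 3960/3 ≈ 1320.

(960, 1320)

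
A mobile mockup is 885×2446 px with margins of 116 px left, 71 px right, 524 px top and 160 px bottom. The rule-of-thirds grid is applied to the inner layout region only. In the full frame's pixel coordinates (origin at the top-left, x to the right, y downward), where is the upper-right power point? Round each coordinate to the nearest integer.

Content width = 885 − 116 − 71 = 698 px; content height = 2446 − 524 − 160 = 1762 px.
Upper-right is two-thirds across and one-third down within the inner layout region.
x = 116 + 2 × 698/3 = 116 + 465.33 ≈ 581
y = 524 + 1 × 1762/3 = 524 + 587.33 ≈ 1111

x = 581 px, y = 1111 px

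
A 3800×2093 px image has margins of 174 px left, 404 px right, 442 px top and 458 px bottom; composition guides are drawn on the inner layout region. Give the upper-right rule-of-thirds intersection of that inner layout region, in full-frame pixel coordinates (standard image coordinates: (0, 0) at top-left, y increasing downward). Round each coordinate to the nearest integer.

Content width = 3800 − 174 − 404 = 3222 px; content height = 2093 − 442 − 458 = 1193 px.
Upper-right is two-thirds across and one-third down within the inner layout region.
x = 174 + 2 × 3222/3 = 174 + 2148.00 ≈ 2322
y = 442 + 1 × 1193/3 = 442 + 397.67 ≈ 840

(2322, 840)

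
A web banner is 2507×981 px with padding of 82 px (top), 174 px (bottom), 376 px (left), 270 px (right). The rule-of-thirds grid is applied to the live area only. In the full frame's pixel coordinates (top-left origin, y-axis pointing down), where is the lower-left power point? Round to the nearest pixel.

x = 996 px, y = 565 px

Content width = 2507 − 376 − 270 = 1861 px; content height = 981 − 82 − 174 = 725 px.
Lower-left is one-third across and two-thirds down within the live area.
x = 376 + 1 × 1861/3 = 376 + 620.33 ≈ 996
y = 82 + 2 × 725/3 = 82 + 483.33 ≈ 565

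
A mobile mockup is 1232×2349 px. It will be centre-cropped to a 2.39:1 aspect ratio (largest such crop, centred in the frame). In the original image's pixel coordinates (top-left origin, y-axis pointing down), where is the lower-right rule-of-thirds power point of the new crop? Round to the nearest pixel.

1232/2349 < 2.39/1, so the 2.39:1 crop keeps the full width 1232 and trims height to 1232 × 1/2.39 = 515.48 px.
Top offset = (2349 − 515.48)/2 = 916.76 px; left offset = 0.
Lower-right is two-thirds across and two-thirds down within the crop:
x = 0.00 + 2 × 1232.00/3 ≈ 821; y = 916.76 + 2 × 515.48/3 ≈ 1260.

(821, 1260)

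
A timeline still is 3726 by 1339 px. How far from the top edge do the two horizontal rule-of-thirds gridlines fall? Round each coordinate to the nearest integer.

446 px and 893 px

1339 / 3 = 446.33, so the horizontal lines sit at one and two thirds of 1339.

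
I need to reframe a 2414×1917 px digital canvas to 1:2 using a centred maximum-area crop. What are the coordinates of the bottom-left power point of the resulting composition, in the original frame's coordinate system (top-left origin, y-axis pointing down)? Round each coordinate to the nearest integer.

x = 1047 px, y = 1278 px

2414/1917 > 1/2, so the 1:2 crop keeps the full height 1917 and trims width to 1917 × 1/2 = 958.50 px.
Left offset = (2414 − 958.50)/2 = 727.75 px; top offset = 0.
Bottom-left is one-third across and two-thirds down within the crop:
x = 727.75 + 1 × 958.50/3 ≈ 1047; y = 0.00 + 2 × 1917.00/3 ≈ 1278.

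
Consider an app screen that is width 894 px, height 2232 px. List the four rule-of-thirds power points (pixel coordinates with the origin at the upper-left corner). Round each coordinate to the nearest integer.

One third of 894 is 298; one third of 2232 is 744.
Vertical third lines at x = 298 and x = 596; horizontal third lines at y = 744 and y = 1488.

(298, 744), (596, 744), (298, 1488), (596, 1488)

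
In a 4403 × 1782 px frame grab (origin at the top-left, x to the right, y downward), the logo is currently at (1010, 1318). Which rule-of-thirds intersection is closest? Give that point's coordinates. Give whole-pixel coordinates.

Third lines: x ∈ {1468, 2935}, y ∈ {594, 1188}.
1010 is closer to x = 1468; 1318 is closer to y = 1188.
So the nearest intersection is the lower-left power point.

(1468, 1188)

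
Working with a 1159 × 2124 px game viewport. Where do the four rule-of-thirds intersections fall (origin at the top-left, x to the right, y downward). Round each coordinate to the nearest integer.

(386, 708), (773, 708), (386, 1416), (773, 1416)

One third of 1159 is 386.33; one third of 2124 is 708.
Vertical third lines at x = 386 and x = 773; horizontal third lines at y = 708 and y = 1416.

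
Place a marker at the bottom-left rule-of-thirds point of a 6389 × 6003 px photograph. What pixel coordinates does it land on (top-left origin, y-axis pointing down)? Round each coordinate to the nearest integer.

x = 2130 px, y = 4002 px

The bottom-left point sits one-third of the way across and two-thirds of the way down.
x = 1 × 6389/3 ≈ 2130; y = 2 × 6003/3 ≈ 4002.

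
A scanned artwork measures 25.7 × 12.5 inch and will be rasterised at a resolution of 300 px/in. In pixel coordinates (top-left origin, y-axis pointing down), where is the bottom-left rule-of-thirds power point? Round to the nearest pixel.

x = 2570 px, y = 2500 px

In pixels the canvas is 25.7 × 300 = 7710 wide and 12.5 × 300 = 3750 tall.
The bottom-left point is one-third across and two-thirds down:
x = 1 × 7710/3 ≈ 2570; y = 2 × 3750/3 ≈ 2500.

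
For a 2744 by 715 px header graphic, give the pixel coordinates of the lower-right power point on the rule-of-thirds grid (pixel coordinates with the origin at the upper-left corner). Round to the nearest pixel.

The lower-right point sits two-thirds of the way across and two-thirds of the way down.
x = 2 × 2744/3 ≈ 1829; y = 2 × 715/3 ≈ 477.

(1829, 477)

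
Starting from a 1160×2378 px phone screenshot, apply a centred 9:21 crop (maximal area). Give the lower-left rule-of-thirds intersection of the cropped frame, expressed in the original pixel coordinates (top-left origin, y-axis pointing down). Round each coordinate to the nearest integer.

x = 410 px, y = 1585 px

1160/2378 > 9/21, so the 9:21 crop keeps the full height 2378 and trims width to 2378 × 9/21 = 1019.14 px.
Left offset = (1160 − 1019.14)/2 = 70.43 px; top offset = 0.
Lower-left is one-third across and two-thirds down within the crop:
x = 70.43 + 1 × 1019.14/3 ≈ 410; y = 0.00 + 2 × 2378.00/3 ≈ 1585.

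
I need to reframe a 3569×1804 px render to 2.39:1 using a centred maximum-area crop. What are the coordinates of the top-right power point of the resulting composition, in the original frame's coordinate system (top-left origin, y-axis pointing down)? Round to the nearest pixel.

3569/1804 < 2.39/1, so the 2.39:1 crop keeps the full width 3569 and trims height to 3569 × 1/2.39 = 1493.31 px.
Top offset = (1804 − 1493.31)/2 = 155.35 px; left offset = 0.
Top-right is two-thirds across and one-third down within the crop:
x = 0.00 + 2 × 3569.00/3 ≈ 2379; y = 155.35 + 1 × 1493.31/3 ≈ 653.

x = 2379 px, y = 653 px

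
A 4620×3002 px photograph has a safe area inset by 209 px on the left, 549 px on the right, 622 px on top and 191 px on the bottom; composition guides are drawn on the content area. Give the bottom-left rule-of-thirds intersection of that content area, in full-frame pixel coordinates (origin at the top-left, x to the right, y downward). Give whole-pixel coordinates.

Content width = 4620 − 209 − 549 = 3862 px; content height = 3002 − 622 − 191 = 2189 px.
Bottom-left is one-third across and two-thirds down within the content area.
x = 209 + 1 × 3862/3 = 209 + 1287.33 ≈ 1496
y = 622 + 2 × 2189/3 = 622 + 1459.33 ≈ 2081

(1496, 2081)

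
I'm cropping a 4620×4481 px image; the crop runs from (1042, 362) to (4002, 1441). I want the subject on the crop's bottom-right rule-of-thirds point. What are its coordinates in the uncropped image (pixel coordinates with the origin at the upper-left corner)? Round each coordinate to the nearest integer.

Crop width = 4002 − 1042 = 2960 px; one third is 986.67 px.
Crop height = 1441 − 362 = 1079 px; one third is 359.67 px.
The bottom-right point is two-thirds across and two-thirds down within the crop:
x = 1042 + 2 × 986.67 ≈ 3015; y = 362 + 2 × 359.67 ≈ 1081.

(3015, 1081)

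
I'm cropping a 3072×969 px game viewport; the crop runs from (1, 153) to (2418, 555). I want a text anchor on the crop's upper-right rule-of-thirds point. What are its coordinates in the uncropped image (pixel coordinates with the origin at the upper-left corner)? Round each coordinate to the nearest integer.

Crop width = 2418 − 1 = 2417 px; one third is 805.67 px.
Crop height = 555 − 153 = 402 px; one third is 134.00 px.
The upper-right point is two-thirds across and one-third down within the crop:
x = 1 + 2 × 805.67 ≈ 1612; y = 153 + 1 × 134.00 ≈ 287.

x = 1612 px, y = 287 px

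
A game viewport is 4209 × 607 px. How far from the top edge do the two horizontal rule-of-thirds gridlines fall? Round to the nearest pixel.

607 / 3 = 202.33, so the horizontal lines sit at one and two thirds of 607.

202 px and 405 px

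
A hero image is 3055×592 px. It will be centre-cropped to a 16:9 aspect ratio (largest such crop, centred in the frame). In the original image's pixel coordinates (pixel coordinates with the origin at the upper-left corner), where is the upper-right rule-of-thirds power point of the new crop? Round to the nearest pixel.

x = 1703 px, y = 197 px

3055/592 > 16/9, so the 16:9 crop keeps the full height 592 and trims width to 592 × 16/9 = 1052.44 px.
Left offset = (3055 − 1052.44)/2 = 1001.28 px; top offset = 0.
Upper-right is two-thirds across and one-third down within the crop:
x = 1001.28 + 2 × 1052.44/3 ≈ 1703; y = 0.00 + 1 × 592.00/3 ≈ 197.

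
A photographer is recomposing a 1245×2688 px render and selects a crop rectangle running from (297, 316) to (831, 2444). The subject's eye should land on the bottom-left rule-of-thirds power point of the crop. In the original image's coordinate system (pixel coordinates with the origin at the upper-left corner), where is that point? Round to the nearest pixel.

x = 475 px, y = 1735 px

Crop width = 831 − 297 = 534 px; one third is 178.00 px.
Crop height = 2444 − 316 = 2128 px; one third is 709.33 px.
The bottom-left point is one-third across and two-thirds down within the crop:
x = 297 + 1 × 178.00 ≈ 475; y = 316 + 2 × 709.33 ≈ 1735.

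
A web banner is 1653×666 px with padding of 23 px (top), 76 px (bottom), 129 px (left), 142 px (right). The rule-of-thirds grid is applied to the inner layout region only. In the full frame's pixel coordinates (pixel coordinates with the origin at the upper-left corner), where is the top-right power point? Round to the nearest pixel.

Content width = 1653 − 129 − 142 = 1382 px; content height = 666 − 23 − 76 = 567 px.
Top-right is two-thirds across and one-third down within the inner layout region.
x = 129 + 2 × 1382/3 = 129 + 921.33 ≈ 1050
y = 23 + 1 × 567/3 = 23 + 189.00 ≈ 212

x = 1050 px, y = 212 px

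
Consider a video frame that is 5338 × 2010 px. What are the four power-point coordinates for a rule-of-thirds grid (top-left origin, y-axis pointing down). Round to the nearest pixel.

One third of 5338 is 1779.33; one third of 2010 is 670.
Vertical third lines at x = 1779 and x = 3559; horizontal third lines at y = 670 and y = 1340.

(1779, 670), (3559, 670), (1779, 1340), (3559, 1340)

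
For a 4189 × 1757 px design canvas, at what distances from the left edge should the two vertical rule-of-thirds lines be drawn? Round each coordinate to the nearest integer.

4189 / 3 = 1396.33, so the vertical lines sit at one and two thirds of 4189.

x = 1396 px and x = 2793 px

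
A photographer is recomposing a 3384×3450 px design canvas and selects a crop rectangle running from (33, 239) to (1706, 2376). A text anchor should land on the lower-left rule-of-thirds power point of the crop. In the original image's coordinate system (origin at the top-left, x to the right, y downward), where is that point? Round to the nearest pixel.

(591, 1664)

Crop width = 1706 − 33 = 1673 px; one third is 557.67 px.
Crop height = 2376 − 239 = 2137 px; one third is 712.33 px.
The lower-left point is one-third across and two-thirds down within the crop:
x = 33 + 1 × 557.67 ≈ 591; y = 239 + 2 × 712.33 ≈ 1664.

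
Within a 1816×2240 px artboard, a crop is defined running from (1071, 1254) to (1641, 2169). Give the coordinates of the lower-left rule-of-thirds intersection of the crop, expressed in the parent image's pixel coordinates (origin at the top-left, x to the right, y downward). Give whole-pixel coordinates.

(1261, 1864)

Crop width = 1641 − 1071 = 570 px; one third is 190.00 px.
Crop height = 2169 − 1254 = 915 px; one third is 305.00 px.
The lower-left point is one-third across and two-thirds down within the crop:
x = 1071 + 1 × 190.00 ≈ 1261; y = 1254 + 2 × 305.00 ≈ 1864.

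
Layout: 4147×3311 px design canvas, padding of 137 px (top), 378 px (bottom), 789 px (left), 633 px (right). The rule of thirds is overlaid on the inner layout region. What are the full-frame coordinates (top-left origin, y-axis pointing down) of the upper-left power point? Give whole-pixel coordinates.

(1697, 1069)

Content width = 4147 − 789 − 633 = 2725 px; content height = 3311 − 137 − 378 = 2796 px.
Upper-left is one-third across and one-third down within the inner layout region.
x = 789 + 1 × 2725/3 = 789 + 908.33 ≈ 1697
y = 137 + 1 × 2796/3 = 137 + 932.00 ≈ 1069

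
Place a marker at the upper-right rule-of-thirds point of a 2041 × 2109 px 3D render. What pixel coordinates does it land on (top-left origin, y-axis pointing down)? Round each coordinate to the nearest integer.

x = 1361 px, y = 703 px

The upper-right point sits two-thirds of the way across and one-third of the way down.
x = 2 × 2041/3 ≈ 1361; y = 1 × 2109/3 ≈ 703.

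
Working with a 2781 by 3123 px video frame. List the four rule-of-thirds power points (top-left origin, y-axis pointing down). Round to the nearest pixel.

(927, 1041), (1854, 1041), (927, 2082), (1854, 2082)

One third of 2781 is 927; one third of 3123 is 1041.
Vertical third lines at x = 927 and x = 1854; horizontal third lines at y = 1041 and y = 2082.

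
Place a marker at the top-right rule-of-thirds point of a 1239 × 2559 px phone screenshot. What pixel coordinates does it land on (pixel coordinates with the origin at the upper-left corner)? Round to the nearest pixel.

The top-right point sits two-thirds of the way across and one-third of the way down.
x = 2 × 1239/3 ≈ 826; y = 1 × 2559/3 ≈ 853.

x = 826 px, y = 853 px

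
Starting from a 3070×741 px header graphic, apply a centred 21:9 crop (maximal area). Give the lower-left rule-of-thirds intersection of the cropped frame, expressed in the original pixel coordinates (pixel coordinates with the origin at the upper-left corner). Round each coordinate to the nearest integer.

3070/741 > 21/9, so the 21:9 crop keeps the full height 741 and trims width to 741 × 21/9 = 1729.00 px.
Left offset = (3070 − 1729.00)/2 = 670.50 px; top offset = 0.
Lower-left is one-third across and two-thirds down within the crop:
x = 670.50 + 1 × 1729.00/3 ≈ 1247; y = 0.00 + 2 × 741.00/3 ≈ 494.

x = 1247 px, y = 494 px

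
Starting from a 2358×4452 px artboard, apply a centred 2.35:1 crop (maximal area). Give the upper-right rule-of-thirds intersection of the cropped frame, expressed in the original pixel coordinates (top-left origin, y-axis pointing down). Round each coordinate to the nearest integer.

(1572, 2059)

2358/4452 < 2.35/1, so the 2.35:1 crop keeps the full width 2358 and trims height to 2358 × 1/2.35 = 1003.40 px.
Top offset = (4452 − 1003.40)/2 = 1724.30 px; left offset = 0.
Upper-right is two-thirds across and one-third down within the crop:
x = 0.00 + 2 × 2358.00/3 ≈ 1572; y = 1724.30 + 1 × 1003.40/3 ≈ 2059.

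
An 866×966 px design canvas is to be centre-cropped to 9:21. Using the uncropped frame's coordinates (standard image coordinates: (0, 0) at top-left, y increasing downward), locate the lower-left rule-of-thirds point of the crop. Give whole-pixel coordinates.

866/966 > 9/21, so the 9:21 crop keeps the full height 966 and trims width to 966 × 9/21 = 414.00 px.
Left offset = (866 − 414.00)/2 = 226.00 px; top offset = 0.
Lower-left is one-third across and two-thirds down within the crop:
x = 226.00 + 1 × 414.00/3 ≈ 364; y = 0.00 + 2 × 966.00/3 ≈ 644.

x = 364 px, y = 644 px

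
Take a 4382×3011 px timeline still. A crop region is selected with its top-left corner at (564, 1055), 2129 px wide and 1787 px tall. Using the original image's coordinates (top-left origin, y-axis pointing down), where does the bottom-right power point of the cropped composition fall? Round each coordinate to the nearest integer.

One third of the crop width 2129 is 709.67 px.
One third of the crop height 1787 is 595.67 px.
The bottom-right point is two-thirds across and two-thirds down within the crop:
x = 564 + 2 × 709.67 ≈ 1983; y = 1055 + 2 × 595.67 ≈ 2246.

(1983, 2246)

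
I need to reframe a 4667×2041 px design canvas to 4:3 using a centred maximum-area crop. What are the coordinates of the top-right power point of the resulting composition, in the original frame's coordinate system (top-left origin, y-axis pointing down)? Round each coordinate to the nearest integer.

4667/2041 > 4/3, so the 4:3 crop keeps the full height 2041 and trims width to 2041 × 4/3 = 2721.33 px.
Left offset = (4667 − 2721.33)/2 = 972.83 px; top offset = 0.
Top-right is two-thirds across and one-third down within the crop:
x = 972.83 + 2 × 2721.33/3 ≈ 2787; y = 0.00 + 1 × 2041.00/3 ≈ 680.

(2787, 680)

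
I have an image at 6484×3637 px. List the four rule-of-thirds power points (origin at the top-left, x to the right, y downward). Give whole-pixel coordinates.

(2161, 1212), (4323, 1212), (2161, 2425), (4323, 2425)

One third of 6484 is 2161.33; one third of 3637 is 1212.33.
Vertical third lines at x = 2161 and x = 4323; horizontal third lines at y = 1212 and y = 2425.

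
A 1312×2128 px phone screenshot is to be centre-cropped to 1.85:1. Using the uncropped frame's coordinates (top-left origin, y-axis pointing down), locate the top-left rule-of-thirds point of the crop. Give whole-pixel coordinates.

1312/2128 < 1.85/1, so the 1.85:1 crop keeps the full width 1312 and trims height to 1312 × 1/1.85 = 709.19 px.
Top offset = (2128 − 709.19)/2 = 709.41 px; left offset = 0.
Top-left is one-third across and one-third down within the crop:
x = 0.00 + 1 × 1312.00/3 ≈ 437; y = 709.41 + 1 × 709.19/3 ≈ 946.

x = 437 px, y = 946 px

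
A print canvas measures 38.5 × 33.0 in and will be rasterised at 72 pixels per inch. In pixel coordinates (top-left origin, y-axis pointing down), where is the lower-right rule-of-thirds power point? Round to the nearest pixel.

In pixels the canvas is 38.5 × 72 = 2772 wide and 33.0 × 72 = 2376 tall.
The lower-right point is two-thirds across and two-thirds down:
x = 2 × 2772/3 ≈ 1848; y = 2 × 2376/3 ≈ 1584.

(1848, 1584)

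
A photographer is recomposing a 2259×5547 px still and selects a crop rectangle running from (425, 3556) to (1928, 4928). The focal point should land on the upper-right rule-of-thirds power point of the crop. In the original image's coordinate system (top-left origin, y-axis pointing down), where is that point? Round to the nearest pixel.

(1427, 4013)

Crop width = 1928 − 425 = 1503 px; one third is 501.00 px.
Crop height = 4928 − 3556 = 1372 px; one third is 457.33 px.
The upper-right point is two-thirds across and one-third down within the crop:
x = 425 + 2 × 501.00 ≈ 1427; y = 3556 + 1 × 457.33 ≈ 4013.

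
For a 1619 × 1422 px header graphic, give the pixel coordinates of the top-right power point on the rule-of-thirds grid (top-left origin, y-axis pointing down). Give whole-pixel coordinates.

The top-right point sits two-thirds of the way across and one-third of the way down.
x = 2 × 1619/3 ≈ 1079; y = 1 × 1422/3 ≈ 474.

(1079, 474)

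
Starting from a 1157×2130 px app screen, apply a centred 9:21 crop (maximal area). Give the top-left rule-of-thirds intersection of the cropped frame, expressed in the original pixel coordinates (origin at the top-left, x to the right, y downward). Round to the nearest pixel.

1157/2130 > 9/21, so the 9:21 crop keeps the full height 2130 and trims width to 2130 × 9/21 = 912.86 px.
Left offset = (1157 − 912.86)/2 = 122.07 px; top offset = 0.
Top-left is one-third across and one-third down within the crop:
x = 122.07 + 1 × 912.86/3 ≈ 426; y = 0.00 + 1 × 2130.00/3 ≈ 710.

x = 426 px, y = 710 px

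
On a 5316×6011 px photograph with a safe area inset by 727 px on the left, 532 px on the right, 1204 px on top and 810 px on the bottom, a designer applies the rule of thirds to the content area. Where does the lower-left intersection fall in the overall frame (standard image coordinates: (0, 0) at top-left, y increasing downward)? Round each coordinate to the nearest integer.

(2079, 3869)

Content width = 5316 − 727 − 532 = 4057 px; content height = 6011 − 1204 − 810 = 3997 px.
Lower-left is one-third across and two-thirds down within the content area.
x = 727 + 1 × 4057/3 = 727 + 1352.33 ≈ 2079
y = 1204 + 2 × 3997/3 = 1204 + 2664.67 ≈ 3869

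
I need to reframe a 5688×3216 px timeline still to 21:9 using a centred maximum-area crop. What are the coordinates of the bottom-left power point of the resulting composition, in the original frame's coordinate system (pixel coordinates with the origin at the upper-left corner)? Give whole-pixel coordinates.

5688/3216 < 21/9, so the 21:9 crop keeps the full width 5688 and trims height to 5688 × 9/21 = 2437.71 px.
Top offset = (3216 − 2437.71)/2 = 389.14 px; left offset = 0.
Bottom-left is one-third across and two-thirds down within the crop:
x = 0.00 + 1 × 5688.00/3 ≈ 1896; y = 389.14 + 2 × 2437.71/3 ≈ 2014.

x = 1896 px, y = 2014 px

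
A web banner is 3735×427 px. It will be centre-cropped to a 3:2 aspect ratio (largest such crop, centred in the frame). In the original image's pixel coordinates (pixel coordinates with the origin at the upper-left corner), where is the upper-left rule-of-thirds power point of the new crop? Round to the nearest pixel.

3735/427 > 3/2, so the 3:2 crop keeps the full height 427 and trims width to 427 × 3/2 = 640.50 px.
Left offset = (3735 − 640.50)/2 = 1547.25 px; top offset = 0.
Upper-left is one-third across and one-third down within the crop:
x = 1547.25 + 1 × 640.50/3 ≈ 1761; y = 0.00 + 1 × 427.00/3 ≈ 142.

x = 1761 px, y = 142 px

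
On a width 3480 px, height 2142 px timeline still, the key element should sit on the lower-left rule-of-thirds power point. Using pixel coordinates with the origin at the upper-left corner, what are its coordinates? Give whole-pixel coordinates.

x = 1160 px, y = 1428 px

The lower-left point sits one-third of the way across and two-thirds of the way down.
x = 1 × 3480/3 ≈ 1160; y = 2 × 2142/3 ≈ 1428.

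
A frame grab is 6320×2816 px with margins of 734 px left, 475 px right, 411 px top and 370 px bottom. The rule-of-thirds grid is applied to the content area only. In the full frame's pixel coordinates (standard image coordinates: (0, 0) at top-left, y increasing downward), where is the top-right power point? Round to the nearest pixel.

(4141, 1089)

Content width = 6320 − 734 − 475 = 5111 px; content height = 2816 − 411 − 370 = 2035 px.
Top-right is two-thirds across and one-third down within the content area.
x = 734 + 2 × 5111/3 = 734 + 3407.33 ≈ 4141
y = 411 + 1 × 2035/3 = 411 + 678.33 ≈ 1089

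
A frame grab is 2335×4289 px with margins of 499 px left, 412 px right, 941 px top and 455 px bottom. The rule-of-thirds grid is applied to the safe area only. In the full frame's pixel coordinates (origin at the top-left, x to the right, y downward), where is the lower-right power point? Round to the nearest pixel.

(1448, 2870)

Content width = 2335 − 499 − 412 = 1424 px; content height = 4289 − 941 − 455 = 2893 px.
Lower-right is two-thirds across and two-thirds down within the safe area.
x = 499 + 2 × 1424/3 = 499 + 949.33 ≈ 1448
y = 941 + 2 × 2893/3 = 941 + 1928.67 ≈ 2870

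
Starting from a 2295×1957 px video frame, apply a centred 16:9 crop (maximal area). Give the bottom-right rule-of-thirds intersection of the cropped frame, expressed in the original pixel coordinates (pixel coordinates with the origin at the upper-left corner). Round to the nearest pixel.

2295/1957 < 16/9, so the 16:9 crop keeps the full width 2295 and trims height to 2295 × 9/16 = 1290.94 px.
Top offset = (1957 − 1290.94)/2 = 333.03 px; left offset = 0.
Bottom-right is two-thirds across and two-thirds down within the crop:
x = 0.00 + 2 × 2295.00/3 ≈ 1530; y = 333.03 + 2 × 1290.94/3 ≈ 1194.

(1530, 1194)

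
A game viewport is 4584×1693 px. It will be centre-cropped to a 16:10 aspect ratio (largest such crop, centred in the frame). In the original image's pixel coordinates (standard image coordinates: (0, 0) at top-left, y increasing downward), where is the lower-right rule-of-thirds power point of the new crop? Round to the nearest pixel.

x = 2743 px, y = 1129 px

4584/1693 > 16/10, so the 16:10 crop keeps the full height 1693 and trims width to 1693 × 16/10 = 2708.80 px.
Left offset = (4584 − 2708.80)/2 = 937.60 px; top offset = 0.
Lower-right is two-thirds across and two-thirds down within the crop:
x = 937.60 + 2 × 2708.80/3 ≈ 2743; y = 0.00 + 2 × 1693.00/3 ≈ 1129.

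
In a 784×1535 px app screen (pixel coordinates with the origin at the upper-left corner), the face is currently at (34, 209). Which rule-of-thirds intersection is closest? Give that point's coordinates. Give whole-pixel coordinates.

Third lines: x ∈ {261, 523}, y ∈ {512, 1023}.
34 is closer to x = 261; 209 is closer to y = 512.
So the nearest intersection is the upper-left power point.

x = 261 px, y = 512 px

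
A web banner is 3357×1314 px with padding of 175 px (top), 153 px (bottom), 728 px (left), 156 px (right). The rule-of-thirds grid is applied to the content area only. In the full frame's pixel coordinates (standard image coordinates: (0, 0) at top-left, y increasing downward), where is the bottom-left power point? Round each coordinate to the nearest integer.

(1552, 832)

Content width = 3357 − 728 − 156 = 2473 px; content height = 1314 − 175 − 153 = 986 px.
Bottom-left is one-third across and two-thirds down within the content area.
x = 728 + 1 × 2473/3 = 728 + 824.33 ≈ 1552
y = 175 + 2 × 986/3 = 175 + 657.33 ≈ 832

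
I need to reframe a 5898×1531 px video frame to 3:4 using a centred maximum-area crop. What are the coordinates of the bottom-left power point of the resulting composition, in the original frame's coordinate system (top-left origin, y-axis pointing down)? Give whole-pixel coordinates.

(2758, 1021)

5898/1531 > 3/4, so the 3:4 crop keeps the full height 1531 and trims width to 1531 × 3/4 = 1148.25 px.
Left offset = (5898 − 1148.25)/2 = 2374.88 px; top offset = 0.
Bottom-left is one-third across and two-thirds down within the crop:
x = 2374.88 + 1 × 1148.25/3 ≈ 2758; y = 0.00 + 2 × 1531.00/3 ≈ 1021.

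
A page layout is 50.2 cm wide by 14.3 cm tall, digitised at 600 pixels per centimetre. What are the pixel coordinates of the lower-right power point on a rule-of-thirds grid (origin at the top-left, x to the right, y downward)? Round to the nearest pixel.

In pixels the canvas is 50.2 × 600 = 30120 wide and 14.3 × 600 = 8580 tall.
The lower-right point is two-thirds across and two-thirds down:
x = 2 × 30120/3 ≈ 20080; y = 2 × 8580/3 ≈ 5720.

x = 20080 px, y = 5720 px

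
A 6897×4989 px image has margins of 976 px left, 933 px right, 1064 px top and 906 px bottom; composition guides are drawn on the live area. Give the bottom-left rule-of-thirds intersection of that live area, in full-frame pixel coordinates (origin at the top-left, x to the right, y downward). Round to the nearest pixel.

Content width = 6897 − 976 − 933 = 4988 px; content height = 4989 − 1064 − 906 = 3019 px.
Bottom-left is one-third across and two-thirds down within the live area.
x = 976 + 1 × 4988/3 = 976 + 1662.67 ≈ 2639
y = 1064 + 2 × 3019/3 = 1064 + 2012.67 ≈ 3077

(2639, 3077)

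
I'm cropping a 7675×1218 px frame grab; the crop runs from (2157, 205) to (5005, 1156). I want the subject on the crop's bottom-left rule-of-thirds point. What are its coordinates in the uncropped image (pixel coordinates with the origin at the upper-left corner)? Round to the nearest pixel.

Crop width = 5005 − 2157 = 2848 px; one third is 949.33 px.
Crop height = 1156 − 205 = 951 px; one third is 317.00 px.
The bottom-left point is one-third across and two-thirds down within the crop:
x = 2157 + 1 × 949.33 ≈ 3106; y = 205 + 2 × 317.00 ≈ 839.

(3106, 839)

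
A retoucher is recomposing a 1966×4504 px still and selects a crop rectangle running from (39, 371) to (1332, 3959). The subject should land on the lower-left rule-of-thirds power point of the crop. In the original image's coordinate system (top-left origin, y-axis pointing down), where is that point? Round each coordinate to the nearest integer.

(470, 2763)

Crop width = 1332 − 39 = 1293 px; one third is 431.00 px.
Crop height = 3959 − 371 = 3588 px; one third is 1196.00 px.
The lower-left point is one-third across and two-thirds down within the crop:
x = 39 + 1 × 431.00 ≈ 470; y = 371 + 2 × 1196.00 ≈ 2763.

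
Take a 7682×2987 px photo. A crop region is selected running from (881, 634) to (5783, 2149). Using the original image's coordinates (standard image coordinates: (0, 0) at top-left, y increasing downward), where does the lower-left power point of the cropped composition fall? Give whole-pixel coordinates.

(2515, 1644)

Crop width = 5783 − 881 = 4902 px; one third is 1634.00 px.
Crop height = 2149 − 634 = 1515 px; one third is 505.00 px.
The lower-left point is one-third across and two-thirds down within the crop:
x = 881 + 1 × 1634.00 ≈ 2515; y = 634 + 2 × 505.00 ≈ 1644.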